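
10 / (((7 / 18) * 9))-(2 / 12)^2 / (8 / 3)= 1913 / 672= 2.85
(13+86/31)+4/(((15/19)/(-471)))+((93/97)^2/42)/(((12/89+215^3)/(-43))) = -2370.63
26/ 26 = 1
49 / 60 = 0.82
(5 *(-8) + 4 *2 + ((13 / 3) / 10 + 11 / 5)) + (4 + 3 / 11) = -8281 / 330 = -25.09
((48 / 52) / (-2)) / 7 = -0.07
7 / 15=0.47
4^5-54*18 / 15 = 4796 / 5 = 959.20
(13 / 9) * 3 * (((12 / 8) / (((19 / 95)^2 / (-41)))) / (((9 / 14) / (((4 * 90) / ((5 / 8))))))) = -5969600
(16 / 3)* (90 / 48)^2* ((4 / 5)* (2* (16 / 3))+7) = 1165 / 4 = 291.25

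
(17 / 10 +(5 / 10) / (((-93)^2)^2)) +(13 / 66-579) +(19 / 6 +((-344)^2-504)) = 482433216055421 / 4114286055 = 117258.06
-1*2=-2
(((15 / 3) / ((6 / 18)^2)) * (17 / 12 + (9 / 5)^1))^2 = 335241 / 16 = 20952.56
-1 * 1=-1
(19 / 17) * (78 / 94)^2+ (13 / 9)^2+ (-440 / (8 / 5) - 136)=-1241489647 / 3041793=-408.14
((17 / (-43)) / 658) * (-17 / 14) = 289 / 396116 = 0.00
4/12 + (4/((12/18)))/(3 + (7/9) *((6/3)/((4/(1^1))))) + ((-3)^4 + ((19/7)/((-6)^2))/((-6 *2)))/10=3764245/368928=10.20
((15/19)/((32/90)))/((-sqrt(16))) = -675/1216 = -0.56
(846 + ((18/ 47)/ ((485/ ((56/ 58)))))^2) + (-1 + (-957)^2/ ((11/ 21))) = 764426110295478116/ 436993713025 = 1749284.00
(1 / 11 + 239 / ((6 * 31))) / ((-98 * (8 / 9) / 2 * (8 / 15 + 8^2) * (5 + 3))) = -126675 / 2070311936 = -0.00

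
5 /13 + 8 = 8.38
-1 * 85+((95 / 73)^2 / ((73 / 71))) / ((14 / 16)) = -83.12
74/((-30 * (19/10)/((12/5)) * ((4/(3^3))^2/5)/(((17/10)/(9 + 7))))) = -458541/6080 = -75.42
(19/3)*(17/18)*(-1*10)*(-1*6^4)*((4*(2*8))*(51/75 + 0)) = 16868352/5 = 3373670.40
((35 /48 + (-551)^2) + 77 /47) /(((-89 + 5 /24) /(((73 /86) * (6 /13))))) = -149999494143 /111975526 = -1339.57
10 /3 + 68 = 214 /3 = 71.33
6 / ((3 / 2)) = 4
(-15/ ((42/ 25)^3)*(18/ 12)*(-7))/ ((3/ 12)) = 78125/ 588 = 132.87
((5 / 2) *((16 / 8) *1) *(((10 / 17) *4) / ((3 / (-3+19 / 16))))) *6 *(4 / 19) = -2900 / 323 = -8.98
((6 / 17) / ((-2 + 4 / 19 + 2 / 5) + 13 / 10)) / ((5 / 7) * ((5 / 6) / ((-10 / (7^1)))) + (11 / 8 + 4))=-27360 / 34391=-0.80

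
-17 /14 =-1.21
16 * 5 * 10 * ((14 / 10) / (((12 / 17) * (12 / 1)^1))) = 1190 / 9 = 132.22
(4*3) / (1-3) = -6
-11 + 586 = 575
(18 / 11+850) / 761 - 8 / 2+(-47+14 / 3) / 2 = -1207813 / 50226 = -24.05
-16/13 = -1.23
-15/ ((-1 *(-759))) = -5/ 253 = -0.02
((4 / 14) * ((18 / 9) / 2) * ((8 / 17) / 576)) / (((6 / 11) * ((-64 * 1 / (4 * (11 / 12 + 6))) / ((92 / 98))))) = -20999 / 120911616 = -0.00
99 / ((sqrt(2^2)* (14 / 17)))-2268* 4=-252333 / 28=-9011.89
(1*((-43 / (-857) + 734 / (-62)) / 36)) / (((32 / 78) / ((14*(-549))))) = 2607743229 / 425072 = 6134.83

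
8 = 8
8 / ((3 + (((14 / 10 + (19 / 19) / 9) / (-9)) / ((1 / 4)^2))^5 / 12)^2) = 8548358525899403063203125000 / 80130974382181820216902758889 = 0.11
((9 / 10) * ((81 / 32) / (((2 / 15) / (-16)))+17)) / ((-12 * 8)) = 2.69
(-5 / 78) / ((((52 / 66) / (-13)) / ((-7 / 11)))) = -35 / 52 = -0.67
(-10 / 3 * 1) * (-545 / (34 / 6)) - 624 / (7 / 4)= -4282 / 119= -35.98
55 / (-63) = -55 / 63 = -0.87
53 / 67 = 0.79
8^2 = 64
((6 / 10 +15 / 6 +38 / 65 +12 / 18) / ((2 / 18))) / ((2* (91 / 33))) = 7.10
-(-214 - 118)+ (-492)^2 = 242396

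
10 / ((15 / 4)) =8 / 3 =2.67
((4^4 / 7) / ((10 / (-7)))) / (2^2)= -32 / 5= -6.40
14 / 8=7 / 4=1.75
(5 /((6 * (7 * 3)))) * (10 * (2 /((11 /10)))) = 500 /693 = 0.72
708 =708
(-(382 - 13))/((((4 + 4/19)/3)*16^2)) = -21033/20480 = -1.03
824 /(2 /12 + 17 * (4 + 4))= 4944 /817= 6.05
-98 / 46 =-49 / 23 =-2.13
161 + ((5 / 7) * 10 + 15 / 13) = 15406 / 91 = 169.30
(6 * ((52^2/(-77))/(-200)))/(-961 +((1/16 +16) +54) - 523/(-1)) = -32448/11332475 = -0.00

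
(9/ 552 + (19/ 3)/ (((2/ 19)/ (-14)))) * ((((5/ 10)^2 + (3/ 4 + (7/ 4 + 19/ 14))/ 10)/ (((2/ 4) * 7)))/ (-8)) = 41381351/ 2163840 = 19.12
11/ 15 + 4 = 71/ 15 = 4.73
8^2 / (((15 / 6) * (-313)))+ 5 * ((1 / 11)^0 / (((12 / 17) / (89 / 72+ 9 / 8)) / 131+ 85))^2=-32859375114461647 / 405185410284181685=-0.08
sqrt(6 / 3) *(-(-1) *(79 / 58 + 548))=31863 *sqrt(2) / 58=776.92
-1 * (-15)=15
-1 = -1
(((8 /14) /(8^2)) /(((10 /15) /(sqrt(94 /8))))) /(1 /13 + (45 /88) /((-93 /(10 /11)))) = 146289*sqrt(47) /1571248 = 0.64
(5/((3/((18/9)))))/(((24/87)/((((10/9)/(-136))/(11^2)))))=-725/888624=-0.00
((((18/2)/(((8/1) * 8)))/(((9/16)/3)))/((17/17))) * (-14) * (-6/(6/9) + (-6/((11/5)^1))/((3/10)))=4179/22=189.95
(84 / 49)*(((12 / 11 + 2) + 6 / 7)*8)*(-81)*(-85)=372786.35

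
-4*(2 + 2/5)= -48/5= -9.60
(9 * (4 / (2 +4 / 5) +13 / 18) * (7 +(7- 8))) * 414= 336582 / 7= 48083.14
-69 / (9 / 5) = -115 / 3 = -38.33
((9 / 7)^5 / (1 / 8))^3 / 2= 52708129816230144 / 4747561509943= 11102.15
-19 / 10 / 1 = -1.90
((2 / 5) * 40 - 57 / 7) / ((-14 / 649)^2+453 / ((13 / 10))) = 301158715 / 13356301546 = 0.02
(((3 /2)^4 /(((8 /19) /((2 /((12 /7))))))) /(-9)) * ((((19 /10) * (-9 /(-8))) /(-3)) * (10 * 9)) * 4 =204687 /512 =399.78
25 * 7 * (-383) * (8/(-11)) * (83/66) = 22252300/363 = 61301.10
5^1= 5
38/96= 19/48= 0.40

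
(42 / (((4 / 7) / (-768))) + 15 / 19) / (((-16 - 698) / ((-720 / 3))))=-42899880 / 2261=-18973.85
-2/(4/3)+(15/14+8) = 53/7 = 7.57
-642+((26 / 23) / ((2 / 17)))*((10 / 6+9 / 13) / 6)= -5744 / 9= -638.22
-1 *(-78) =78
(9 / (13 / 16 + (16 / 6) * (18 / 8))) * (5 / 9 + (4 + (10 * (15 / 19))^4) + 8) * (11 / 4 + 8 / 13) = 3199683391100 / 184664857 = 17326.98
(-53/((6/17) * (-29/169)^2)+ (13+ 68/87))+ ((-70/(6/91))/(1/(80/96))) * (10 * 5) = -746638007/15138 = -49322.10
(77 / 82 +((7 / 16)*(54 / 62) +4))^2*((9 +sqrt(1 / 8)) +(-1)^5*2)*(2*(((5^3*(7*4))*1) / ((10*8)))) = 2048350451175*sqrt(2) / 3308423168 +14338453158225 / 827105792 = 18211.28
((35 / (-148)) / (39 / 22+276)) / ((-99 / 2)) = 0.00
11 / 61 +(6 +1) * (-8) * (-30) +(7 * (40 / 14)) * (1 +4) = 108591 / 61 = 1780.18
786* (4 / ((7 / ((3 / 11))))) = 9432 / 77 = 122.49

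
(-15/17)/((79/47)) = -705/1343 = -0.52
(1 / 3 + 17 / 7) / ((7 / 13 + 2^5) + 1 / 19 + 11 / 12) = 57304 / 695219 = 0.08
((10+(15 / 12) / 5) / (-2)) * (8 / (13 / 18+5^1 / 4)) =-20.79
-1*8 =-8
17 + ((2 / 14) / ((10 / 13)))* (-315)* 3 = -317 / 2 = -158.50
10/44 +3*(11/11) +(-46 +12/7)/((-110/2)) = 621/154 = 4.03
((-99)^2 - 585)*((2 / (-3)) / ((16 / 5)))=-1920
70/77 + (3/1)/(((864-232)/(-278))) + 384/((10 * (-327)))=-1000179/1894420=-0.53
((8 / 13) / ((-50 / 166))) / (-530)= 332 / 86125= 0.00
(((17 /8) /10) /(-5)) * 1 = -17 /400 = -0.04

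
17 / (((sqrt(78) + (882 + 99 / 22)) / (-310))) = -6229140 / 1047739 + 21080 * sqrt(78) / 3143217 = -5.89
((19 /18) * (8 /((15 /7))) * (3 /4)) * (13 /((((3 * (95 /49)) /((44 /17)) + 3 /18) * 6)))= 143374 /54045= 2.65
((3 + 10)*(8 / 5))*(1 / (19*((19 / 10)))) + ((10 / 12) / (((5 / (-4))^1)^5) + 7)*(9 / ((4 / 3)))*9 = 409.24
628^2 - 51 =394333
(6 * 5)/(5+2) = 30/7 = 4.29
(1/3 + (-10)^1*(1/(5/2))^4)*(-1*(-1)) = 29/375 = 0.08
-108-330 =-438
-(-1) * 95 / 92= 95 / 92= 1.03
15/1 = 15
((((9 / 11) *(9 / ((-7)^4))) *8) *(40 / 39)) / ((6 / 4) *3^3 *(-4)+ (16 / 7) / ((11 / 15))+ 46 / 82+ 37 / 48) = -3400704 / 21291453001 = -0.00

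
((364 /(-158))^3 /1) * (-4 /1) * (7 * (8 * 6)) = 8102395392 /493039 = 16433.58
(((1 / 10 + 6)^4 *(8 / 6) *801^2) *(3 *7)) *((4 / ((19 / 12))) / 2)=373107228120522 / 11875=31419556052.25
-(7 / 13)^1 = -7 / 13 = -0.54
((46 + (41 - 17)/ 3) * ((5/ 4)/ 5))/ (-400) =-27/ 800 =-0.03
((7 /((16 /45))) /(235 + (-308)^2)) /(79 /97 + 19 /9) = 274995 /3886125536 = 0.00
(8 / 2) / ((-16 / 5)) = -5 / 4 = -1.25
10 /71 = 0.14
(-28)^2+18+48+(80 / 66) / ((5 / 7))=28106 / 33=851.70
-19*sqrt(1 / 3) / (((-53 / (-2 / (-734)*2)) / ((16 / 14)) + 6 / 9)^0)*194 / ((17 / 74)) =-272764*sqrt(3) / 51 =-9263.55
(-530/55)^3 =-1191016/1331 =-894.83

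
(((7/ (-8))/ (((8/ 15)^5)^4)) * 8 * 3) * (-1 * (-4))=-24227283.84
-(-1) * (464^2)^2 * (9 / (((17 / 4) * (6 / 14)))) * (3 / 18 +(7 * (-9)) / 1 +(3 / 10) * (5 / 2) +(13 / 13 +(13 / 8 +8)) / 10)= -237590648307712 / 17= -13975920488688.94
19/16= 1.19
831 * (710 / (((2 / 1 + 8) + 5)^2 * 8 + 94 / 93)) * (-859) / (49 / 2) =-47134128870 / 4103603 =-11486.04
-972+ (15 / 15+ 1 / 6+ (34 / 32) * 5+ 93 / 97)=-4491001 / 4656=-964.56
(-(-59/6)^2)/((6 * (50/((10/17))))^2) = -3481/9363600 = -0.00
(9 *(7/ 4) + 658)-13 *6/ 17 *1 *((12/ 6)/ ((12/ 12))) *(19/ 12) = 44827/ 68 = 659.22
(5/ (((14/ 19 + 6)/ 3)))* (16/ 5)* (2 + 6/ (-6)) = 57/ 8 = 7.12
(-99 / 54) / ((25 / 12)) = -22 / 25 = -0.88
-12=-12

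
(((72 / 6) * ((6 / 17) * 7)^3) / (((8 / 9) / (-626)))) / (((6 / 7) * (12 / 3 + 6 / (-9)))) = -1095705954 / 24565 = -44604.35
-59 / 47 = -1.26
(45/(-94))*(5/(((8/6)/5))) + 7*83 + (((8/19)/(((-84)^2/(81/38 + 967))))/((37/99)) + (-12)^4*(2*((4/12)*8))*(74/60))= 24076149569481/175778120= 136968.98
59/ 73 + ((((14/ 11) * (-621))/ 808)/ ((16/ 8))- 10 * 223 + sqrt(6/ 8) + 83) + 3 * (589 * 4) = sqrt(3)/ 2 + 3193069965/ 648824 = 4922.19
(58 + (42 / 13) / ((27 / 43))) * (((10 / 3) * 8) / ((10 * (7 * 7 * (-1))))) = -59104 / 17199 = -3.44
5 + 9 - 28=-14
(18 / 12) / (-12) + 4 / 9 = 23 / 72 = 0.32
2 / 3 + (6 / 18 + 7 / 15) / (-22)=104 / 165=0.63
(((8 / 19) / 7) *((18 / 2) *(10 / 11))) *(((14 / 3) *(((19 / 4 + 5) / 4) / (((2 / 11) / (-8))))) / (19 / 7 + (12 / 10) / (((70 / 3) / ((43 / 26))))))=-21294000 / 242003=-87.99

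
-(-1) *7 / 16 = 7 / 16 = 0.44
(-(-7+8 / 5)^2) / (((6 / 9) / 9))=-19683 / 50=-393.66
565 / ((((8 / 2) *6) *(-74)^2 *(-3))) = -565 / 394272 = -0.00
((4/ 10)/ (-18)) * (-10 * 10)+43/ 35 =1087/ 315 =3.45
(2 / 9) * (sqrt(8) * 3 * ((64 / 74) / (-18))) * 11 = -704 * sqrt(2) / 999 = -1.00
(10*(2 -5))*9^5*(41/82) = -885735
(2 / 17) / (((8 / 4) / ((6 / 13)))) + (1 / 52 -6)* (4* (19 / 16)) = -100357 / 3536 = -28.38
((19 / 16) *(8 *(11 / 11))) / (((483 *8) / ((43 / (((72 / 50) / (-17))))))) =-347225 / 278208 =-1.25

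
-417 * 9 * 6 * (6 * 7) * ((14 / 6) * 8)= -17654112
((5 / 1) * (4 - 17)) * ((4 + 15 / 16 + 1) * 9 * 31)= -1722825 / 16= -107676.56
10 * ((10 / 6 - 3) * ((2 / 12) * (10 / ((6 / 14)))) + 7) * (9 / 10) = 49 / 3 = 16.33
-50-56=-106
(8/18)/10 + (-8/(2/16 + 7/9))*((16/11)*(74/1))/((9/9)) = -1227514/1287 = -953.78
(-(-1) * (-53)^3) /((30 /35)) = -173689.83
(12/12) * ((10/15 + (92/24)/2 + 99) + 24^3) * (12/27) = 167107/27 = 6189.15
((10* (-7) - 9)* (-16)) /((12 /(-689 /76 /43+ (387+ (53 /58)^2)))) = 84161991140 /2061291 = 40829.75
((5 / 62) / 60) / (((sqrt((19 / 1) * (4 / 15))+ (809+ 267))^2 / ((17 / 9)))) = 0.00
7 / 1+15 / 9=26 / 3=8.67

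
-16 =-16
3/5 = 0.60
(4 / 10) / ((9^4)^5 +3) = 1 / 30394163647642322010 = 0.00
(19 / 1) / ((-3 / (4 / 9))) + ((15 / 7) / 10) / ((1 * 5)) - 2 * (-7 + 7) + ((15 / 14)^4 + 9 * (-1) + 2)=-43844561 / 5186160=-8.45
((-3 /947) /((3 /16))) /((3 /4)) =-0.02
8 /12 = 2 /3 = 0.67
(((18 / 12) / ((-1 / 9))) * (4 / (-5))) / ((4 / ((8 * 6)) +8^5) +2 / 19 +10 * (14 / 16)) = 6156 / 18682855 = 0.00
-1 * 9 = -9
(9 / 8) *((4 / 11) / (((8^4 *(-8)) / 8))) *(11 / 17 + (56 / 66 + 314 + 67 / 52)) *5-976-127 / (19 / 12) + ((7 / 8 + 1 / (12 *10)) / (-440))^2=-1056.37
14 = 14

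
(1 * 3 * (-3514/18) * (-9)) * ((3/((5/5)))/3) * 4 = 21084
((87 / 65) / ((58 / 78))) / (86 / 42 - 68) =-189 / 6925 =-0.03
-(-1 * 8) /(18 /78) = 104 /3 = 34.67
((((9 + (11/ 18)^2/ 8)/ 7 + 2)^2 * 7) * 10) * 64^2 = 142740366760/ 45927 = 3107983.69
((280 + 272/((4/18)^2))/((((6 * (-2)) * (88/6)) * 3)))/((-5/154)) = 10129/30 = 337.63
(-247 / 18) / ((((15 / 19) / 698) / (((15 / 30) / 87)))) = -1637857 / 23490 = -69.73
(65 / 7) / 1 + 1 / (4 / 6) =151 / 14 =10.79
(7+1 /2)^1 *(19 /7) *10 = 1425 /7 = 203.57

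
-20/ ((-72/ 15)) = 25/ 6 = 4.17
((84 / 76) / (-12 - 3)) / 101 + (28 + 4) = 307033 / 9595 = 32.00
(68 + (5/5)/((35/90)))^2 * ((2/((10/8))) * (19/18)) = 18546736/2205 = 8411.22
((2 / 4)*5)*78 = 195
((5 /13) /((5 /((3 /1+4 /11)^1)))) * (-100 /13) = -3700 /1859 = -1.99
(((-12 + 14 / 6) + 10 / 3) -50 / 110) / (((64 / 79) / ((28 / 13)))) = -7742 / 429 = -18.05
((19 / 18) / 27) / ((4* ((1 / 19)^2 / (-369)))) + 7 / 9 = -281051 / 216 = -1301.16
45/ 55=9/ 11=0.82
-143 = -143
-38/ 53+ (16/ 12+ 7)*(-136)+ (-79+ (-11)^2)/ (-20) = -1806479/ 1590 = -1136.15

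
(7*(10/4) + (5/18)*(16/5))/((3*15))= 331/810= 0.41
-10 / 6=-1.67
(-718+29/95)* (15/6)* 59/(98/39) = -156884481/3724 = -42127.95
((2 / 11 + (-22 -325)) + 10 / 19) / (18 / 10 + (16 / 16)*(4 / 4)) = -361875 / 2926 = -123.68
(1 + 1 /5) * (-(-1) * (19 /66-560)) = -36941 /55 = -671.65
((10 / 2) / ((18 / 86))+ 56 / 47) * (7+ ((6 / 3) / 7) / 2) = 530450 / 2961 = 179.15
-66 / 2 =-33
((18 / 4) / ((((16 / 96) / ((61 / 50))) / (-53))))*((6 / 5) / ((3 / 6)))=-4189.97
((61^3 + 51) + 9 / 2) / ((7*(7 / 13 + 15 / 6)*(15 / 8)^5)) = 193427832832 / 419934375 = 460.61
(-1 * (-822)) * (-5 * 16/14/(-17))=32880/119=276.30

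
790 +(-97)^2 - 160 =10039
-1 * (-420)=420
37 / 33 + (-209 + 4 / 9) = -20536 / 99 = -207.43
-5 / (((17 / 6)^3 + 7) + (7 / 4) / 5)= -0.17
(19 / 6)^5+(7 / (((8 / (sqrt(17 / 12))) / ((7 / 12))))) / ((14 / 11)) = 318.91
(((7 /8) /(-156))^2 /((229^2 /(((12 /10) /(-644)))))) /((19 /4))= -7 /29744065328640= -0.00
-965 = -965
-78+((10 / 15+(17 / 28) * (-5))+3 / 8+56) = -4031 / 168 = -23.99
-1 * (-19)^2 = -361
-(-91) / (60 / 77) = 7007 / 60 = 116.78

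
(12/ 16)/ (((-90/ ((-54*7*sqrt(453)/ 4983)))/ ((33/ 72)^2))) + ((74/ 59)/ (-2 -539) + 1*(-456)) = -14555138/ 31919 + 77*sqrt(453)/ 579840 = -456.00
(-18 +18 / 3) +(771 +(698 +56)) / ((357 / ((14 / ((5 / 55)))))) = 645.84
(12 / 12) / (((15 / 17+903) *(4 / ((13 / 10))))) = 17 / 47280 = 0.00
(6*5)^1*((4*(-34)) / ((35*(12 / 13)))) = -884 / 7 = -126.29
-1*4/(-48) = 1/12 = 0.08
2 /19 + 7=135 /19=7.11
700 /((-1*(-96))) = 175 /24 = 7.29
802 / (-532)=-401 / 266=-1.51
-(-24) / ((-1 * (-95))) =24 / 95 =0.25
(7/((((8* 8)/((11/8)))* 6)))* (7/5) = 539/15360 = 0.04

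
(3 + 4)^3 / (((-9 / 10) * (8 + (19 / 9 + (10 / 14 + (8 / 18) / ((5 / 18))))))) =-60025 / 1957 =-30.67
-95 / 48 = -1.98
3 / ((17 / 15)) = 45 / 17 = 2.65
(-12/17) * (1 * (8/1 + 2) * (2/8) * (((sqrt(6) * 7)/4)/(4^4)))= -105 * sqrt(6)/8704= -0.03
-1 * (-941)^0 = -1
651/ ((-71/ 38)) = -24738/ 71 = -348.42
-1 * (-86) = 86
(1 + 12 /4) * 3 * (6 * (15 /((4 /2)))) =540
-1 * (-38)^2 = -1444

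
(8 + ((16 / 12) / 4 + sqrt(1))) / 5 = 28 / 15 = 1.87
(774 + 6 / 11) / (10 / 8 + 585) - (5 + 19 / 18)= -439643 / 92862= -4.73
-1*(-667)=667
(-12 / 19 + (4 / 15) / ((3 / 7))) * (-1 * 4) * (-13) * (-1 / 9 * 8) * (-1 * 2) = -6656 / 7695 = -0.86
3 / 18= 1 / 6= 0.17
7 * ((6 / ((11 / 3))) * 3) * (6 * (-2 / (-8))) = 567 / 11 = 51.55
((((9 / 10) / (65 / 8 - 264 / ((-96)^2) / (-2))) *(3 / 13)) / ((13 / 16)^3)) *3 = 127401984 / 892674055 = 0.14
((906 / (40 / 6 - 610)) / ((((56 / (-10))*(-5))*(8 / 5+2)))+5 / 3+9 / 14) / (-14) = -69775 / 425712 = -0.16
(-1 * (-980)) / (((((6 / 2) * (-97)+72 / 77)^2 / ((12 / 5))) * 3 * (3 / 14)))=65076704 / 1496556675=0.04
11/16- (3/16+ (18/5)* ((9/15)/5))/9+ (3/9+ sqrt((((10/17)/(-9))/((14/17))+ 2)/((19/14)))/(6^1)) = 11* sqrt(38)/342+ 119/125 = 1.15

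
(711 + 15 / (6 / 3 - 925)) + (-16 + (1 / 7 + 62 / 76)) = 170866385 / 245518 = 695.94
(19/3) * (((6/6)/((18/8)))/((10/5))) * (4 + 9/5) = 1102/135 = 8.16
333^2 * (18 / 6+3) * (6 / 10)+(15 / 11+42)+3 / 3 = 399244.76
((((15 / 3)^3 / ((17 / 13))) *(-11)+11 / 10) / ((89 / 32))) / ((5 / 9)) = -25713072 / 37825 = -679.79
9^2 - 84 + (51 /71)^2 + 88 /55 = -22282 /25205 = -0.88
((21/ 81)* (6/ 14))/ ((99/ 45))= 5/ 99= 0.05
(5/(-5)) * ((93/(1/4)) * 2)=-744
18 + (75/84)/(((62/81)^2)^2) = 8523441369/413737408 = 20.60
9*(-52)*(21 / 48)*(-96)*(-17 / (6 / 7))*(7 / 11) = -2728908 / 11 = -248082.55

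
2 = 2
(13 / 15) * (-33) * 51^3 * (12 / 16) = -56907279 / 20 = -2845363.95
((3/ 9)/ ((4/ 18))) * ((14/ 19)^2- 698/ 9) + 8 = -116443/ 1083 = -107.52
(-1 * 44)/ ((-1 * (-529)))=-0.08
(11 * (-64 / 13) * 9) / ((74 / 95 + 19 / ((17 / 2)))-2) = -480.54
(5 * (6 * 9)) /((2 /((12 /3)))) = 540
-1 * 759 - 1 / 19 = -14422 / 19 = -759.05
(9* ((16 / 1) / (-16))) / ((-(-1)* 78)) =-3 / 26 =-0.12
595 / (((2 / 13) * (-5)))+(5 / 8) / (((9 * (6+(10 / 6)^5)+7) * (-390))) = -767757545 / 992576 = -773.50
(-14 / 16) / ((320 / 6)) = -21 / 1280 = -0.02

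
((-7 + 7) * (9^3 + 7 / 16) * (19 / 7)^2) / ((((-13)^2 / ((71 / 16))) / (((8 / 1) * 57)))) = 0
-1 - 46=-47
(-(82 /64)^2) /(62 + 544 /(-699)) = -1175019 /43821056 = -0.03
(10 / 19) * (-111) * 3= -175.26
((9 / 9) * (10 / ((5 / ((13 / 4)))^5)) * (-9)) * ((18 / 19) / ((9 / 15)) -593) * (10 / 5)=37549974969 / 3040000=12351.97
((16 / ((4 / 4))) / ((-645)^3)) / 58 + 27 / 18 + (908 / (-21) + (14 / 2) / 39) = -58858545121081 / 1416278067750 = -41.56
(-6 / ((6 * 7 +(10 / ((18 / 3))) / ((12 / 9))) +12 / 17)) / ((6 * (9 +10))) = -68 / 56791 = -0.00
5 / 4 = 1.25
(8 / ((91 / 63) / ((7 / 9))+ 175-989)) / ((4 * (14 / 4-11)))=28 / 85275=0.00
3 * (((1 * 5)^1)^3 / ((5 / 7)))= 525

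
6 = 6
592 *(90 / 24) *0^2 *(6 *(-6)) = 0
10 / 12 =5 / 6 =0.83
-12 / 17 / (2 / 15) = -90 / 17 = -5.29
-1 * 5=-5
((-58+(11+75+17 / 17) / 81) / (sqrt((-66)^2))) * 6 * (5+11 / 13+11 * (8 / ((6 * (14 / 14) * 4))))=-570227 / 11583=-49.23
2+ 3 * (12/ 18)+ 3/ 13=55/ 13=4.23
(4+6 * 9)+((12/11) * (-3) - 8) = 514/11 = 46.73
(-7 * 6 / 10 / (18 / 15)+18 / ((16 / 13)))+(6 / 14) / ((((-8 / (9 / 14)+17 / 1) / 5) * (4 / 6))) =27163 / 2296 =11.83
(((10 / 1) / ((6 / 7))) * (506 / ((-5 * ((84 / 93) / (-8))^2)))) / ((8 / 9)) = -729399 / 7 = -104199.86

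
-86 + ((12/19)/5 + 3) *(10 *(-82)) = -2649.58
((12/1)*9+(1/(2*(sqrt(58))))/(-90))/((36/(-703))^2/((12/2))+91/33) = 1761360876/44980147 - 5436299*sqrt(58)/156530911560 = 39.16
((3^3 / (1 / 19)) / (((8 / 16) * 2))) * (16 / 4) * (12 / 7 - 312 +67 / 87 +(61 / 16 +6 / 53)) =-26986604229 / 43036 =-627070.46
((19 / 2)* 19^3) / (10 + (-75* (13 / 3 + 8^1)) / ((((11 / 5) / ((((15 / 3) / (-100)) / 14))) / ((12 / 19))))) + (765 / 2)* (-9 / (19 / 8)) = 2740288937 / 608665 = 4502.13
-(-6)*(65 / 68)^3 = 823875 / 157216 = 5.24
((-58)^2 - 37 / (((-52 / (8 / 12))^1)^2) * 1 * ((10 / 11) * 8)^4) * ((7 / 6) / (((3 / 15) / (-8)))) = -10434746672560 / 66806883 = -156192.69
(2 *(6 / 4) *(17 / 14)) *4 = 102 / 7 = 14.57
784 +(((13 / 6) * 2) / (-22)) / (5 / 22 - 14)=712669 / 909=784.01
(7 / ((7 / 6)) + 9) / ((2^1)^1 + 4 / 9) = 135 / 22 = 6.14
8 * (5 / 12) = 3.33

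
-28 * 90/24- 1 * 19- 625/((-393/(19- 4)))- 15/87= -381106/3799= -100.32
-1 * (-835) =835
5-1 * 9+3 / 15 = -19 / 5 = -3.80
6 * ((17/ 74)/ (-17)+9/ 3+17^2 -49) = 53943/ 37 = 1457.92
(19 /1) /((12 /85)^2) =137275 /144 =953.30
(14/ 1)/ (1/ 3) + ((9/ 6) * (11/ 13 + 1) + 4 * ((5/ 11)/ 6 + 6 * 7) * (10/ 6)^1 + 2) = 421202/ 1287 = 327.27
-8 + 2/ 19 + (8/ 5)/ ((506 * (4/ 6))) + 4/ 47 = -8816752/ 1129645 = -7.80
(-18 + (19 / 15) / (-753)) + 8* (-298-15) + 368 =-24329449 / 11295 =-2154.00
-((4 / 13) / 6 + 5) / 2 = -197 / 78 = -2.53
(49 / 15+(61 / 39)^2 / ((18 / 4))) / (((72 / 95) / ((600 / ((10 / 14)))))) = 173430005 / 41067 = 4223.10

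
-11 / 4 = -2.75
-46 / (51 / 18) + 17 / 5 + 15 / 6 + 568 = 94803 / 170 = 557.66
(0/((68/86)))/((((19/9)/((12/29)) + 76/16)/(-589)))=0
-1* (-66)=66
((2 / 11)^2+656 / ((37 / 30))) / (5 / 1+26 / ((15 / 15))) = 2381428 / 138787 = 17.16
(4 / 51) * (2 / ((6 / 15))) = 20 / 51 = 0.39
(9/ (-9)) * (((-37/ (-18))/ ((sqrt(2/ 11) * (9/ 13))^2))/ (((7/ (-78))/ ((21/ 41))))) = 894179/ 6642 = 134.62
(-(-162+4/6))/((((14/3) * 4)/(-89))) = -10769/14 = -769.21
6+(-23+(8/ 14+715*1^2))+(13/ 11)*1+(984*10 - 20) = 810021/ 77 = 10519.75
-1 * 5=-5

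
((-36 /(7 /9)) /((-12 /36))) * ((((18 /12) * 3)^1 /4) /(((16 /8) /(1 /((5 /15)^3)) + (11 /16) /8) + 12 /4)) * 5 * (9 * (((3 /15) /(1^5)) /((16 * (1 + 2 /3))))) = 6377292 /382235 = 16.68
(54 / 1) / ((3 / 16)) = 288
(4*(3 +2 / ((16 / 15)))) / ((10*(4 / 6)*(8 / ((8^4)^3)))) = 125627793408 / 5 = 25125558681.60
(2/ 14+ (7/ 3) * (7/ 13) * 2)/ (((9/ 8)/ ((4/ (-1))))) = -23200/ 2457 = -9.44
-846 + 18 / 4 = -1683 / 2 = -841.50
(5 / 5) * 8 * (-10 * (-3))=240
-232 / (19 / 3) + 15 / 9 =-1993 / 57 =-34.96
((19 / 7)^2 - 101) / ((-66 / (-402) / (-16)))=9124.93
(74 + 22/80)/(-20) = -2971/800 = -3.71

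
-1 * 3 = -3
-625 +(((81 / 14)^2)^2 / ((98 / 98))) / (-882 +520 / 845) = -275666187373 / 440170528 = -626.27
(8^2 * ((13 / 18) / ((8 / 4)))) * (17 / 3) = 3536 / 27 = 130.96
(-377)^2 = 142129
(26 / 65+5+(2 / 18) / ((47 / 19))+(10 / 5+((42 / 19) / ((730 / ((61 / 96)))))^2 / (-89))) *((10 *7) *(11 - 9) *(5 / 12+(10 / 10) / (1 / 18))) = 21353715299190237691 / 1112434660500480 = 19195.48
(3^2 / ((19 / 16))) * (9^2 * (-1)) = -11664 / 19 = -613.89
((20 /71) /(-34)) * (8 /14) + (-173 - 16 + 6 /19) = -30290425 /160531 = -188.69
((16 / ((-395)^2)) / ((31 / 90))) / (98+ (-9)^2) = 288 / 173156545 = 0.00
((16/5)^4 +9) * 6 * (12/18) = 284644/625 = 455.43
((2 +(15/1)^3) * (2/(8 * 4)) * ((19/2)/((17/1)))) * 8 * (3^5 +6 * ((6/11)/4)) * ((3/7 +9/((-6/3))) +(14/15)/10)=-10890905127/11900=-915202.11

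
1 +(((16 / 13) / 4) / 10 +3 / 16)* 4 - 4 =-553 / 260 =-2.13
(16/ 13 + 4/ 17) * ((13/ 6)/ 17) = 54/ 289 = 0.19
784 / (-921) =-784 / 921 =-0.85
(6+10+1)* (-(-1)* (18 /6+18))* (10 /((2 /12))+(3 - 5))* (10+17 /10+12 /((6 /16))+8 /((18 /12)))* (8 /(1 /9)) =365502312 /5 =73100462.40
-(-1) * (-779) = -779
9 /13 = 0.69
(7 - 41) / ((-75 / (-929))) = -31586 / 75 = -421.15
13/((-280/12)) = -39/70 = -0.56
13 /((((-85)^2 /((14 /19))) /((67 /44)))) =6097 /3020050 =0.00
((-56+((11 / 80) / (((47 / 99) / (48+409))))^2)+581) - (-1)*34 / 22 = 2806347543419 / 155513600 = 18045.67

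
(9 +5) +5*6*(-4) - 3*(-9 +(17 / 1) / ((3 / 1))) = -96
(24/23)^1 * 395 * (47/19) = 445560/437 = 1019.59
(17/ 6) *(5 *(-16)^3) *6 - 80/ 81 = -28201040/ 81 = -348160.99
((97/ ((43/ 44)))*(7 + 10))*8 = 580448/ 43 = 13498.79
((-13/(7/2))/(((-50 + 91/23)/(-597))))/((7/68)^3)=-37418036864/847553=-44148.32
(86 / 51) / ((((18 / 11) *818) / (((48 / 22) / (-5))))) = -172 / 312885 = -0.00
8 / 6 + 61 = 187 / 3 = 62.33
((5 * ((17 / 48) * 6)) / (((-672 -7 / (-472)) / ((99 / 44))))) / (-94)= 45135 / 119258552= 0.00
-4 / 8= -1 / 2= -0.50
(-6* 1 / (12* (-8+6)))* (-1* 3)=-3 / 4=-0.75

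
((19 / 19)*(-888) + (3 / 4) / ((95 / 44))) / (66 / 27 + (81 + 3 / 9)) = -758943 / 71630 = -10.60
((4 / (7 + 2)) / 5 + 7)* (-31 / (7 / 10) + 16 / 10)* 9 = -2723.35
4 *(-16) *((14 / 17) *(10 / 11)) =-8960 / 187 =-47.91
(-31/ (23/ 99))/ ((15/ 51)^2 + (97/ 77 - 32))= 68294457/ 15689174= 4.35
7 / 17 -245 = -4158 / 17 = -244.59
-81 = -81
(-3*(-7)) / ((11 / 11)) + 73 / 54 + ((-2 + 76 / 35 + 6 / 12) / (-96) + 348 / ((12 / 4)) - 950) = -49088903 / 60480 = -811.66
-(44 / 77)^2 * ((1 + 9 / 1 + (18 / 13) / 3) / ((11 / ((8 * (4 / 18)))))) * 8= -278528 / 63063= -4.42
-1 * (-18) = 18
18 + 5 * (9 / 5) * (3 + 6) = 99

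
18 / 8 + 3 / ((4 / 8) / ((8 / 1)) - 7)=269 / 148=1.82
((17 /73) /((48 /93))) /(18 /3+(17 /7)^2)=25823 /680944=0.04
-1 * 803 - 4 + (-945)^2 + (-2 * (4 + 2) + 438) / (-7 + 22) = 4461232 / 5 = 892246.40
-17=-17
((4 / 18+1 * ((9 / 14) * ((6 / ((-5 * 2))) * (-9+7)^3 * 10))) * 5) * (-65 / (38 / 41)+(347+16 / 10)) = 51797911 / 1197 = 43273.11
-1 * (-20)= 20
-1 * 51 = -51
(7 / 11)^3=343 / 1331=0.26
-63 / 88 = -0.72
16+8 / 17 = 280 / 17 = 16.47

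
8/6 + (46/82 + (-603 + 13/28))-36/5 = -10467029/17220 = -607.84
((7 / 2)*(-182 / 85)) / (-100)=637 / 8500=0.07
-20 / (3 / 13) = -260 / 3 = -86.67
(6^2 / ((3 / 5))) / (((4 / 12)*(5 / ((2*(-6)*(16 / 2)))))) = -3456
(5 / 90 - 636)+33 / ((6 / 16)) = -9863 / 18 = -547.94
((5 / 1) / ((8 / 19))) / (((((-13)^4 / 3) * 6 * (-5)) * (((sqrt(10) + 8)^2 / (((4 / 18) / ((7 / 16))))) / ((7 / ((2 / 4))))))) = -1406 / 187388721 + 304 * sqrt(10) / 187388721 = -0.00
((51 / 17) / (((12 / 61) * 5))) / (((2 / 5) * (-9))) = -61 / 72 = -0.85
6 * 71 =426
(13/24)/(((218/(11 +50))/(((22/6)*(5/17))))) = 43615/266832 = 0.16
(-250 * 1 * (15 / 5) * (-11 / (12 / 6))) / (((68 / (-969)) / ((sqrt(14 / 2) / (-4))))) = 235125 * sqrt(7) / 16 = 38880.14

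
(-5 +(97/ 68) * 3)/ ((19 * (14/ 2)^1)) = -7/ 1292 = -0.01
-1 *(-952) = 952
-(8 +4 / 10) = -42 / 5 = -8.40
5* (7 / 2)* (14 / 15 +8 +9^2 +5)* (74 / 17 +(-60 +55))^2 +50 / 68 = 1207403 / 1734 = 696.31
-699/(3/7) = -1631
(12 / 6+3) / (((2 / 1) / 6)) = 15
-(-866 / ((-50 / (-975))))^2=-285170769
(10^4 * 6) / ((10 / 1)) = 6000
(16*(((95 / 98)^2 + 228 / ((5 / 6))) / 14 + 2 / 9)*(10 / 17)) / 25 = 479980532 / 64286775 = 7.47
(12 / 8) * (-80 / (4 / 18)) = -540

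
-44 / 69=-0.64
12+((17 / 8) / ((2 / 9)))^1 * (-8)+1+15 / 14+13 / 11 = -4716 / 77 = -61.25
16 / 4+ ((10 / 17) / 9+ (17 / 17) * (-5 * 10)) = -7028 / 153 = -45.93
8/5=1.60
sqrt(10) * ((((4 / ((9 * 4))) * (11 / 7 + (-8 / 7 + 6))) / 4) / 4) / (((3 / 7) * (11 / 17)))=85 * sqrt(10) / 528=0.51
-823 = -823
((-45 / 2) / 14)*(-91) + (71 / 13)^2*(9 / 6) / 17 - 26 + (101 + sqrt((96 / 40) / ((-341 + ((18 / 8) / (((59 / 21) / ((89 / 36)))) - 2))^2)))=1888*sqrt(15) / 1609615 + 2572851 / 11492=223.89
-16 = -16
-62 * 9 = -558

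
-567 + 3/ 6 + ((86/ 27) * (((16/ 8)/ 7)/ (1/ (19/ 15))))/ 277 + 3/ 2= -443688407/ 785295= -565.00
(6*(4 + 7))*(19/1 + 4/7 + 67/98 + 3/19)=1347.26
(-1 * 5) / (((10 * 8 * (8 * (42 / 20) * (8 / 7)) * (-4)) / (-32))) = -5 / 192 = -0.03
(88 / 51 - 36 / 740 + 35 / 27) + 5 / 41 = 10775599 / 3481515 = 3.10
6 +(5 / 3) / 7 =131 / 21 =6.24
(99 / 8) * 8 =99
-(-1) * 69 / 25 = 69 / 25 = 2.76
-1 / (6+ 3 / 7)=-7 / 45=-0.16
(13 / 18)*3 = 13 / 6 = 2.17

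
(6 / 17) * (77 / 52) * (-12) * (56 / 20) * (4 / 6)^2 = -7.80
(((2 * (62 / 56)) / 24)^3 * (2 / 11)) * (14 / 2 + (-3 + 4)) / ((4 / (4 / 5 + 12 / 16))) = 923521 / 2086318080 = 0.00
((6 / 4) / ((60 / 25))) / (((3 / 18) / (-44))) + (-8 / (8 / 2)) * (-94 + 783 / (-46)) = 1312 / 23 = 57.04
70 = 70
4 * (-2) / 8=-1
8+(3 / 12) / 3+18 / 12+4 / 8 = 121 / 12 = 10.08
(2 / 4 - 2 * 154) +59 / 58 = -8888 / 29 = -306.48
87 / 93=29 / 31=0.94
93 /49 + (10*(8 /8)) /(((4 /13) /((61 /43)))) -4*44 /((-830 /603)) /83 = 7191249631 /145151230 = 49.54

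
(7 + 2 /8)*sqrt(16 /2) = 29*sqrt(2) /2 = 20.51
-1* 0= 0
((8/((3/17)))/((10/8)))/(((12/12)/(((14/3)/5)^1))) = 7616/225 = 33.85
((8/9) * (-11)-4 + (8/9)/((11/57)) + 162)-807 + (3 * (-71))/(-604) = -39095765/59796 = -653.82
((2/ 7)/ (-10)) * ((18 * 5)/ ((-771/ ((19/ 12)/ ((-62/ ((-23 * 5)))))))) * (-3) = -6555/ 223076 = -0.03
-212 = -212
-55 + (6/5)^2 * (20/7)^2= -2119/49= -43.24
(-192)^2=36864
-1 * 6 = -6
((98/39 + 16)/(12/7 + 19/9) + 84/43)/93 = 0.07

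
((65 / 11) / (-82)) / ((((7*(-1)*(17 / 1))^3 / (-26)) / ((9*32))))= -243360 / 760006709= -0.00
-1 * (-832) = 832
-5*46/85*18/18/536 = -23/4556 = -0.01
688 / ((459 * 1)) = 688 / 459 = 1.50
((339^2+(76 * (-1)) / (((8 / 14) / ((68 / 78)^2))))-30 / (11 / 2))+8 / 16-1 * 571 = 3822831455 / 33462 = 114243.96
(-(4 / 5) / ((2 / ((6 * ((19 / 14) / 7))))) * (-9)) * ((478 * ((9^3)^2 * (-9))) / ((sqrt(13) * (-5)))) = 2345701920732 * sqrt(13) / 15925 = 531086251.31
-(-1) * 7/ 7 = 1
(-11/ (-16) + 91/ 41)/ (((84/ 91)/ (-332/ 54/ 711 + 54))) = 3211897169/ 18889848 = 170.03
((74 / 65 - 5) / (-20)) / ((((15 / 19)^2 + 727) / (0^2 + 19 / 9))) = 1721609 / 3073262400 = 0.00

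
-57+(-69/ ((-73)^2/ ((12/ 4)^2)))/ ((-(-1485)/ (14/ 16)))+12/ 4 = -126617201/ 2344760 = -54.00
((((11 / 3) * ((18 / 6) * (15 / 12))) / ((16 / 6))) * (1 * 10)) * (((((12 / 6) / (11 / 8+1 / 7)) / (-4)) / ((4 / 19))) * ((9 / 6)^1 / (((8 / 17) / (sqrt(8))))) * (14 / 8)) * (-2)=460845 * sqrt(2) / 256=2545.83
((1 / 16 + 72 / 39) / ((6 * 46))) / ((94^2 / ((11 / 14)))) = 4367 / 7101599232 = 0.00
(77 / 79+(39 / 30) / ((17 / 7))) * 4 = 40558 / 6715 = 6.04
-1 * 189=-189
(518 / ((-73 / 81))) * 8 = -335664 / 73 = -4598.14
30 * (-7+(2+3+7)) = 150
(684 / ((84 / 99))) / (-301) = -5643 / 2107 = -2.68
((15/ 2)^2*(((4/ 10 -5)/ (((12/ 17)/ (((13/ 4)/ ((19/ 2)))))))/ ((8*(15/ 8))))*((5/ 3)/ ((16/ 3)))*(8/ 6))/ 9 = -0.39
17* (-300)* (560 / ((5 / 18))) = -10281600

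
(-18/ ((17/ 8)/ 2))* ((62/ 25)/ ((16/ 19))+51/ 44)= -69.53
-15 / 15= -1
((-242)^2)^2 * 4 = 13718968384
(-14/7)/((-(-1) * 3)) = -2/3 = -0.67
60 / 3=20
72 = 72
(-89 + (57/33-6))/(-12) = 171/22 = 7.77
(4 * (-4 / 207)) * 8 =-128 / 207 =-0.62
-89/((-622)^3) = 89/240641848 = 0.00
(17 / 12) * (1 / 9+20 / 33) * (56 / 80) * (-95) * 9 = -160531 / 264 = -608.07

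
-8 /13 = -0.62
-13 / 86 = -0.15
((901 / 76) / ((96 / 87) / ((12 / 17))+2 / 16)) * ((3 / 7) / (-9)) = -52258 / 156275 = -0.33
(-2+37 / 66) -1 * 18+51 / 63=-2869 / 154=-18.63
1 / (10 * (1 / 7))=7 / 10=0.70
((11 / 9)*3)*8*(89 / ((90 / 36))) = 15664 / 15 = 1044.27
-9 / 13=-0.69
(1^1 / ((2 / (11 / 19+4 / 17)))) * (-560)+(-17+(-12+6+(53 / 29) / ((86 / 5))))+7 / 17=-201768789 / 805562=-250.47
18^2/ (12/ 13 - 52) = -6.34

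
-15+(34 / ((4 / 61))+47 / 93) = 93745 / 186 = 504.01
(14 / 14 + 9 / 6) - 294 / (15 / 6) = -1151 / 10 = -115.10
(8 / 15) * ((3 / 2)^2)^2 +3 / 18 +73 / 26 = 2213 / 390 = 5.67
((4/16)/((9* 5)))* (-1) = -1/180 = -0.01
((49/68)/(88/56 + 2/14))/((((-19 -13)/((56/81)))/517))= -1241317/264384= -4.70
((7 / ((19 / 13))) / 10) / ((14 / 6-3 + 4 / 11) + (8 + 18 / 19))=3003 / 54200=0.06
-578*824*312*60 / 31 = -8915811840 / 31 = -287606833.55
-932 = -932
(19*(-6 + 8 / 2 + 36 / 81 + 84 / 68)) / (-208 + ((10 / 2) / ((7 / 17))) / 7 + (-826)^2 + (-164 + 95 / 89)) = -213689 / 23946880068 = -0.00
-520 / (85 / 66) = -6864 / 17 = -403.76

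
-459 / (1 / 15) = -6885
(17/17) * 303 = 303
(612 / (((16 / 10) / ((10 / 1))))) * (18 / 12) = 11475 / 2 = 5737.50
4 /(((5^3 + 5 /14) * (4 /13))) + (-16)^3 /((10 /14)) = -5734.30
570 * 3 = 1710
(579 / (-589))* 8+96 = 51912 / 589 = 88.14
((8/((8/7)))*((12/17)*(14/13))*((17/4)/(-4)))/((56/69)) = -1449/208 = -6.97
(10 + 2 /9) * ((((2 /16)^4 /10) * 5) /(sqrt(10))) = 23 * sqrt(10) /184320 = 0.00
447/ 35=12.77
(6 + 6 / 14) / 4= 45 / 28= 1.61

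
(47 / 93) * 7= 3.54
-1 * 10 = -10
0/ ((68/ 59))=0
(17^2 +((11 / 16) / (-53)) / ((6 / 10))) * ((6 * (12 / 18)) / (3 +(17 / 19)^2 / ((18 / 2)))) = 796179363 / 2127632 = 374.21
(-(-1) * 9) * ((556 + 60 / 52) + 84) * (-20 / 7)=-1500300 / 91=-16486.81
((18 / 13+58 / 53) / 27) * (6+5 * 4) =3416 / 1431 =2.39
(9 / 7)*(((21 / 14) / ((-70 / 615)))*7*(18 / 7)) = -29889 / 98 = -304.99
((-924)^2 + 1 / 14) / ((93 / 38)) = 227104435 / 651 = 348854.74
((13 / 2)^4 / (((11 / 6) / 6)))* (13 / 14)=3341637 / 616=5424.74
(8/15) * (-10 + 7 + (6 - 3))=0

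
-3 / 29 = -0.10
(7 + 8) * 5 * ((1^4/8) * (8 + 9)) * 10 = 6375/4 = 1593.75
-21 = -21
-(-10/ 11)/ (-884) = -5/ 4862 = -0.00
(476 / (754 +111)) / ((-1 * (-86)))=238 / 37195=0.01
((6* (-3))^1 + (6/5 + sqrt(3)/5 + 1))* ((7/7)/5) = -79/25 + sqrt(3)/25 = -3.09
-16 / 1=-16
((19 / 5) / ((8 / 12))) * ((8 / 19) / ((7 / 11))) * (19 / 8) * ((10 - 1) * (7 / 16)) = 35.27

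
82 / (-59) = -1.39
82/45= 1.82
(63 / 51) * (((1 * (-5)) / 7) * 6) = -5.29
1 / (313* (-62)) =-1 / 19406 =-0.00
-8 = -8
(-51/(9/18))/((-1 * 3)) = 34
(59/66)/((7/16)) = 472/231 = 2.04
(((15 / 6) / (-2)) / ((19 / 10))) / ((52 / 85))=-2125 / 1976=-1.08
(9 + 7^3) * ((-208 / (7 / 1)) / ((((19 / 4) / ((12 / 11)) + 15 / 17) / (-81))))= 161789.47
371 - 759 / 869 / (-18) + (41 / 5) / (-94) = 20660689 / 55695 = 370.96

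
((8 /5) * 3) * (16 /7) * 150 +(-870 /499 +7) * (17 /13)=75042377 /45409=1652.59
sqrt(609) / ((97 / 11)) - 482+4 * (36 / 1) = -338+11 * sqrt(609) / 97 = -335.20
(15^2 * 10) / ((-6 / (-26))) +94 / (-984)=4796953 / 492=9749.90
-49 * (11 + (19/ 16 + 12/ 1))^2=-7338681/ 256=-28666.72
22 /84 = 11 /42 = 0.26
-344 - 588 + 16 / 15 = -13964 / 15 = -930.93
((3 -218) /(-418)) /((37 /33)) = 645 /1406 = 0.46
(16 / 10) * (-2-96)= -784 / 5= -156.80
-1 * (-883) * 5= 4415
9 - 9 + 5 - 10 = -5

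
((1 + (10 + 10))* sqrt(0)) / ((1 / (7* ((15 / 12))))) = 0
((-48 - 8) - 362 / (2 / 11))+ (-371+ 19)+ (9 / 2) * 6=-2372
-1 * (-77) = 77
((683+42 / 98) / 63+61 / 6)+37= 51169 / 882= 58.01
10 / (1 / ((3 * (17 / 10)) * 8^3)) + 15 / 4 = 104463 / 4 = 26115.75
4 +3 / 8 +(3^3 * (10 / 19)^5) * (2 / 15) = 89543465 / 19808792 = 4.52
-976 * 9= -8784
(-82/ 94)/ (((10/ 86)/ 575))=-202745/ 47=-4313.72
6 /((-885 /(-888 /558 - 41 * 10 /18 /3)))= 15374 /246915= 0.06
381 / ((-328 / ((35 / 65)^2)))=-18669 / 55432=-0.34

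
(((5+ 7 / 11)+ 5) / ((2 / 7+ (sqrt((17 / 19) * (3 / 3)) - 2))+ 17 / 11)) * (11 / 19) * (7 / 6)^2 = 637637 / 390328+ 3776773 * sqrt(323) / 7416232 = 10.79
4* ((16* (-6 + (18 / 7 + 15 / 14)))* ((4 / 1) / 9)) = -1408 / 21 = -67.05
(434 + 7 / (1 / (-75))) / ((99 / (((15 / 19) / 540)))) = -91 / 67716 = -0.00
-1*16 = -16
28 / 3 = 9.33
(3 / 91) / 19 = 3 / 1729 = 0.00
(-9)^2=81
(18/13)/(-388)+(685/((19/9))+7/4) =31263631/95836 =326.22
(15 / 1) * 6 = 90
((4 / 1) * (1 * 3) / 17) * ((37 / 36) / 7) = 37 / 357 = 0.10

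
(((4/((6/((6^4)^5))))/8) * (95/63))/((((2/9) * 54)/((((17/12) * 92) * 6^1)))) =209580255024906240/7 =29940036432129462.86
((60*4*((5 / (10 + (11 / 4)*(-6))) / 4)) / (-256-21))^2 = 360000 / 12967201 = 0.03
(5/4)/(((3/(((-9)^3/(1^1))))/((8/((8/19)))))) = -23085/4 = -5771.25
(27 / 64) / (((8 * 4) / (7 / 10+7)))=2079 / 20480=0.10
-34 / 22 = -17 / 11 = -1.55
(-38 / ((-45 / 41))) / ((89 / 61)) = 95038 / 4005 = 23.73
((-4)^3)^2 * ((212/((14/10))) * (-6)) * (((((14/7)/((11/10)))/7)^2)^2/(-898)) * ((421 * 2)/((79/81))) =142136023449600000/8728394621177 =16284.33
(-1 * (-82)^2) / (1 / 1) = -6724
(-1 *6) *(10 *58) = -3480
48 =48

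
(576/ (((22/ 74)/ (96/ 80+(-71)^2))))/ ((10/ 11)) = 268648416/ 25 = 10745936.64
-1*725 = -725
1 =1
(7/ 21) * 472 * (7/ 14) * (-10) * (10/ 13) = -23600/ 39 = -605.13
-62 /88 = -31 /44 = -0.70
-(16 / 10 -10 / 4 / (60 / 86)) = 119 / 60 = 1.98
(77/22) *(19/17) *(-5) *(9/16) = -5985/544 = -11.00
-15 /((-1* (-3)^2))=5 /3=1.67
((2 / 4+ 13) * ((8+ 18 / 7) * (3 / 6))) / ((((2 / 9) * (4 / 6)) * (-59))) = -26973 / 3304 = -8.16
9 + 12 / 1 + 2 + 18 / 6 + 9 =35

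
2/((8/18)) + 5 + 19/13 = 285/26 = 10.96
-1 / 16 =-0.06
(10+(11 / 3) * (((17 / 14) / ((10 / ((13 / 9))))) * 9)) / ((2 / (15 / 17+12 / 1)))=484063 / 4760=101.69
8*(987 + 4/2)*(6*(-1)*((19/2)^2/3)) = -1428116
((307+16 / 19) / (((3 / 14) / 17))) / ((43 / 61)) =84915782 / 2451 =34645.36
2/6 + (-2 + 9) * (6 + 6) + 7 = 274/3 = 91.33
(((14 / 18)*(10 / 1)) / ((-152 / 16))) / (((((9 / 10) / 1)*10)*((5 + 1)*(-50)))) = 7 / 23085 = 0.00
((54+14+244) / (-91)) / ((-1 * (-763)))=-24 / 5341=-0.00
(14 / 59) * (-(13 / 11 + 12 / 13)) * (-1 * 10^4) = 42140000 / 8437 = 4994.67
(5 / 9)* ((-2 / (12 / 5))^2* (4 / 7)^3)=2000 / 27783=0.07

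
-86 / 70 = -43 / 35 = -1.23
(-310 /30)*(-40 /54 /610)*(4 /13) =248 /64233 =0.00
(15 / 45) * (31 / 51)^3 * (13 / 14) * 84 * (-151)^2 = 17660879366 / 132651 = 133137.93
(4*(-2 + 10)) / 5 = 32 / 5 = 6.40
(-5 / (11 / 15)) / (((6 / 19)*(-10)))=95 / 44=2.16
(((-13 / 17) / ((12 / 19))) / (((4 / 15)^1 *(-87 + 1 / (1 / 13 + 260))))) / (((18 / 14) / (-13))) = -126657895 / 240013344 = -0.53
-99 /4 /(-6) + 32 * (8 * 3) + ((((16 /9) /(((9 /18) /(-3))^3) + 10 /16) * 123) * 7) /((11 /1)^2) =-946635 /484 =-1955.86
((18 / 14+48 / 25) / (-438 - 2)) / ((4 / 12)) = -0.02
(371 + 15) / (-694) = -0.56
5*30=150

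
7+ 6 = 13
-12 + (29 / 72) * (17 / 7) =-5555 / 504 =-11.02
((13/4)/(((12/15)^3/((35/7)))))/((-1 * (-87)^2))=-8125/1937664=-0.00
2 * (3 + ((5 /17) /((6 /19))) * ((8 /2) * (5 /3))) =2818 /153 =18.42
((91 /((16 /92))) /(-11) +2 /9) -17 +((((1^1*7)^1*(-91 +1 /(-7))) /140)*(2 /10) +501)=435.74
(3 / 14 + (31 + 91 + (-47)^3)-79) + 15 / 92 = -66834077 / 644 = -103779.62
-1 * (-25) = 25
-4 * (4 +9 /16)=-73 /4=-18.25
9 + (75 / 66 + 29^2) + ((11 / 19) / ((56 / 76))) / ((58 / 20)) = 3802385 / 4466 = 851.41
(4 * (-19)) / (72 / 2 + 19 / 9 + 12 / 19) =-12996 / 6625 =-1.96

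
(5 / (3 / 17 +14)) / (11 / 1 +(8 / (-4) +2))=85 / 2651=0.03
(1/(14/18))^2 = 81/49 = 1.65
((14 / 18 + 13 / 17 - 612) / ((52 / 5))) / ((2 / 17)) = -58375 / 117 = -498.93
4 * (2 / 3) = 8 / 3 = 2.67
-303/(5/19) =-5757/5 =-1151.40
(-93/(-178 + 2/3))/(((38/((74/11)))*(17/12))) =30969/472549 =0.07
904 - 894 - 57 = -47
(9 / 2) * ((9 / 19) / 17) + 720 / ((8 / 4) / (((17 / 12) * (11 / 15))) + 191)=89899677 / 23305742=3.86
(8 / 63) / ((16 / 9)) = 1 / 14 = 0.07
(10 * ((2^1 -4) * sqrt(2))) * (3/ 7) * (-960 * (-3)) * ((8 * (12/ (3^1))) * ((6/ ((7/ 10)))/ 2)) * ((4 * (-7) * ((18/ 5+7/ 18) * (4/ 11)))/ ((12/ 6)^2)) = 2646835200 * sqrt(2)/ 77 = 48612860.22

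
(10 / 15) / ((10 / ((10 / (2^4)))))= 1 / 24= 0.04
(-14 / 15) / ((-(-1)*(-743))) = 14 / 11145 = 0.00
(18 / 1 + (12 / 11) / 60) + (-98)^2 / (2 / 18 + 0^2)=4754971 / 55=86454.02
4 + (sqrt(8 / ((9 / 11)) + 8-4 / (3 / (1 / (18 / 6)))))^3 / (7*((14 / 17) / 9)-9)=4-1768*sqrt(39) / 1279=-4.63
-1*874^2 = -763876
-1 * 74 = -74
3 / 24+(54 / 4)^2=1459 / 8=182.38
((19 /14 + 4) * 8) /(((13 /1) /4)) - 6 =654 /91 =7.19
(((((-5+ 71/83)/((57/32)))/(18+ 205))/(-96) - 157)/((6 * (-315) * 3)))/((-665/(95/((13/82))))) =-0.02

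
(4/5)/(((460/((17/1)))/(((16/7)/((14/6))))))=816/28175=0.03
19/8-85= -661/8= -82.62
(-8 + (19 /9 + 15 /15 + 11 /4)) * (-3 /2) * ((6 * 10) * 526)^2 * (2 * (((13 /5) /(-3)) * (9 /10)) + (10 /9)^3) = -146188404824 /243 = -601598373.76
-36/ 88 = -9/ 22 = -0.41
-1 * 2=-2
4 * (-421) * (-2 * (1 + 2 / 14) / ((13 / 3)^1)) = 80832 / 91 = 888.26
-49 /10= -4.90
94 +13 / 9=859 / 9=95.44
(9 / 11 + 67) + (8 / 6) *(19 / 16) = 9161 / 132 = 69.40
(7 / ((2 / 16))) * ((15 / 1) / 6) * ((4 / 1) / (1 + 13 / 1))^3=160 / 49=3.27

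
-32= -32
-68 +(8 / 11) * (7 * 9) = -244 / 11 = -22.18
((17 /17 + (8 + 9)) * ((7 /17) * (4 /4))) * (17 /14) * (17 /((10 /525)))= 16065 /2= 8032.50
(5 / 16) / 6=5 / 96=0.05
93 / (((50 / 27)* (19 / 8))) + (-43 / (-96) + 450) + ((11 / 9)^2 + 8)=592314323 / 1231200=481.09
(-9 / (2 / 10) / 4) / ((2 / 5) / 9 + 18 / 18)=-2025 / 188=-10.77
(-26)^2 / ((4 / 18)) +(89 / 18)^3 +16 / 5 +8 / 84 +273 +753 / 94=33071055113 / 9593640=3447.19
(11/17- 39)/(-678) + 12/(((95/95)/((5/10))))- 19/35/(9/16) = 3080936/605115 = 5.09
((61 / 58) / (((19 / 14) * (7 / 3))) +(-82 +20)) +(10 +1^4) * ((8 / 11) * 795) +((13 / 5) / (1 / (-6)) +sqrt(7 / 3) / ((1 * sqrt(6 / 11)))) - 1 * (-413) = 6697.80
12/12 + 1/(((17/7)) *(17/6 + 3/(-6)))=20/17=1.18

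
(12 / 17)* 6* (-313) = -22536 / 17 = -1325.65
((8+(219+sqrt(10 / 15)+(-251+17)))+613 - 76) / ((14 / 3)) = sqrt(6) / 14+795 / 7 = 113.75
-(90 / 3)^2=-900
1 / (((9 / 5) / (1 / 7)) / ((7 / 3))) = 5 / 27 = 0.19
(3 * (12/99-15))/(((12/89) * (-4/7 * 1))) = 305893/528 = 579.34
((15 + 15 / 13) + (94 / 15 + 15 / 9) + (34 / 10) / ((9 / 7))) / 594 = 0.05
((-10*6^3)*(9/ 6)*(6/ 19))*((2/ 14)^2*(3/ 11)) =-5.69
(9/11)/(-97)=-0.01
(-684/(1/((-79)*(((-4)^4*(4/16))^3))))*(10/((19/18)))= 134196756480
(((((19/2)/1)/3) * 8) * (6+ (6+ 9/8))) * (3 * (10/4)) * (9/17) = 89775/68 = 1320.22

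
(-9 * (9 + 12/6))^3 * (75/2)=-72772425/2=-36386212.50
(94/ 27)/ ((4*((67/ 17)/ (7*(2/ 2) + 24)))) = 24769/ 3618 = 6.85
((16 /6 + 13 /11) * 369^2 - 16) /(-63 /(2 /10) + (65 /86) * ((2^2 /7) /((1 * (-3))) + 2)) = -5204867619 /3115310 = -1670.74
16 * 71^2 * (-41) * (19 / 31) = -62831024 / 31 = -2026807.23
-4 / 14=-2 / 7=-0.29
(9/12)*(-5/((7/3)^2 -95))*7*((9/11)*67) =569835/35464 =16.07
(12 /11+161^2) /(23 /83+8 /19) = 449670511 /12111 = 37129.10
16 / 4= 4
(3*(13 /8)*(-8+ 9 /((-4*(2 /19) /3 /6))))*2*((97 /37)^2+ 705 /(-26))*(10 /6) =5659613905 /43808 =129191.33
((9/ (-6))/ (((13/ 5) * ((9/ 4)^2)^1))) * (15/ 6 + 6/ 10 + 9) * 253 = -122452/ 351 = -348.87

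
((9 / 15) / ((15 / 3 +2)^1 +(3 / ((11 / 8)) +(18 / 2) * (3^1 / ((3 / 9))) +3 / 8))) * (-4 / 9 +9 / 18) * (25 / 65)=44 / 310791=0.00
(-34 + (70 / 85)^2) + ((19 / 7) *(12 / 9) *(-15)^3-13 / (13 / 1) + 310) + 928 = -22274459 / 2023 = -11010.61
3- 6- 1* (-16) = 13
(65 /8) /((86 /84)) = 7.94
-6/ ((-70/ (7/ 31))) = 3/ 155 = 0.02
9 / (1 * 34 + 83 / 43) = 129 / 515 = 0.25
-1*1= -1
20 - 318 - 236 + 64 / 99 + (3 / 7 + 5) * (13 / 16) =-2932459 / 5544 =-528.94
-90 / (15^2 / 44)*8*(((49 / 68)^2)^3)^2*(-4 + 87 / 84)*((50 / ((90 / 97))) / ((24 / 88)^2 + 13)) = 33.72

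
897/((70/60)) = 5382/7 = 768.86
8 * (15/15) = 8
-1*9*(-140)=1260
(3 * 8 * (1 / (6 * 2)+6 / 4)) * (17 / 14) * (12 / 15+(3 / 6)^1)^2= 54587 / 700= 77.98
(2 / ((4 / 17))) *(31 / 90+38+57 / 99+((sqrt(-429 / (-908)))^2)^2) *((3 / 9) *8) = 271571795279 / 306082260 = 887.25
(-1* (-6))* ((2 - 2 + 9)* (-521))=-28134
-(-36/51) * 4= 48/17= 2.82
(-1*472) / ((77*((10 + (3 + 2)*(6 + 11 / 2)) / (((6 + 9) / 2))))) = -472 / 693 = -0.68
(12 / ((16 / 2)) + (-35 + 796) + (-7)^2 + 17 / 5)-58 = 7569 / 10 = 756.90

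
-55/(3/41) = -2255/3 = -751.67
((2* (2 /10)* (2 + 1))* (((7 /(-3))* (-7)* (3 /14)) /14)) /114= 0.00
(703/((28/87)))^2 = 4771260.10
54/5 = 10.80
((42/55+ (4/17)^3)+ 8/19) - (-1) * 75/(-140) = 95165597/143754380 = 0.66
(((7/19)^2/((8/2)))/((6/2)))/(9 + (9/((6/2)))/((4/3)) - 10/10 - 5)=7/3249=0.00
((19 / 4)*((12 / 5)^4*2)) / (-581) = -0.54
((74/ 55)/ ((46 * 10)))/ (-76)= -37/ 961400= -0.00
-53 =-53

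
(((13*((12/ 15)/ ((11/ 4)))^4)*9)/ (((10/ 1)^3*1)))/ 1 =958464/ 1143828125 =0.00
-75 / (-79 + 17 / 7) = 525 / 536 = 0.98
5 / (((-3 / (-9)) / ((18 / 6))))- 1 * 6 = 39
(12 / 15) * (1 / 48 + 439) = 21073 / 60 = 351.22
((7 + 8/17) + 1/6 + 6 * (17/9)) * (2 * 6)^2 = 46440/17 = 2731.76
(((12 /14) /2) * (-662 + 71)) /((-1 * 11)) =1773 /77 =23.03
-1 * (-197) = 197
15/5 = 3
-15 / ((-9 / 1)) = 5 / 3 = 1.67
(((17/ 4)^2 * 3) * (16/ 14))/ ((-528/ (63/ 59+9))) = -7803/ 6608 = -1.18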